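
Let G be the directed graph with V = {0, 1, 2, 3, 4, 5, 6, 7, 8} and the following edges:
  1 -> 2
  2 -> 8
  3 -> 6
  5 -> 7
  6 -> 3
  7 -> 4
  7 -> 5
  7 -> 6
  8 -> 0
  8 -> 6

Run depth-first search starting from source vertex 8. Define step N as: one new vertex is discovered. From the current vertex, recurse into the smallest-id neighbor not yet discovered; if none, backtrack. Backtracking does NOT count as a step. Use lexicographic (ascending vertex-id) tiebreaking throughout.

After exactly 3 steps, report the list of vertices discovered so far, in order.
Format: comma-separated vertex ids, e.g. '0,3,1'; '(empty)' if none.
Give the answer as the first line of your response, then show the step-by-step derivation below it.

8,0,6

step 1: discover 8; path=8; order=8
step 2: discover 0; path=8>0; order=8,0
step 3: discover 6; path=8>6; order=8,0,6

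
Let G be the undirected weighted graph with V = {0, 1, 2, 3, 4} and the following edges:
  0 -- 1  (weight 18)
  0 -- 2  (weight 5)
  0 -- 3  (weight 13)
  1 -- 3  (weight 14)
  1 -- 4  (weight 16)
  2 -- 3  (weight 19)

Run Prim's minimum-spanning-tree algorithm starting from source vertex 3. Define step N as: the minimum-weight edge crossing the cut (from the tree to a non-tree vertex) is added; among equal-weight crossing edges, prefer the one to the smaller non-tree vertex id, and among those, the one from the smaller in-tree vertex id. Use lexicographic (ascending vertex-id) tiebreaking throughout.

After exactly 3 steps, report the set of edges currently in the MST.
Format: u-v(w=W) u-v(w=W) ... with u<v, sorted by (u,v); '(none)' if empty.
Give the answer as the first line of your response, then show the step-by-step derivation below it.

0-2(w=5) 0-3(w=13) 1-3(w=14)

step 1: add edge 0-3 (w=13); MST = {0-3(w=13)}
step 2: add edge 0-2 (w=5); MST = {0-2(w=5) 0-3(w=13)}
step 3: add edge 1-3 (w=14); MST = {0-2(w=5) 0-3(w=13) 1-3(w=14)}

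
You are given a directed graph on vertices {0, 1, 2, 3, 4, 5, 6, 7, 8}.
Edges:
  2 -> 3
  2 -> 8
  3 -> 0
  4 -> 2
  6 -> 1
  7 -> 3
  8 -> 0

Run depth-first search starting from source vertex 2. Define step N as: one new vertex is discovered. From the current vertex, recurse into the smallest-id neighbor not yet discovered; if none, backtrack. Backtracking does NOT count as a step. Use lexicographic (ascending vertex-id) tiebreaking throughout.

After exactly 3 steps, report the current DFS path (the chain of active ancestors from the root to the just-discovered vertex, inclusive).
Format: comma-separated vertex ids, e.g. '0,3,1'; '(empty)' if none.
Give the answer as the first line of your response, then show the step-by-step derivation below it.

2,3,0

step 1: discover 2; path=2; order=2
step 2: discover 3; path=2>3; order=2,3
step 3: discover 0; path=2>3>0; order=2,3,0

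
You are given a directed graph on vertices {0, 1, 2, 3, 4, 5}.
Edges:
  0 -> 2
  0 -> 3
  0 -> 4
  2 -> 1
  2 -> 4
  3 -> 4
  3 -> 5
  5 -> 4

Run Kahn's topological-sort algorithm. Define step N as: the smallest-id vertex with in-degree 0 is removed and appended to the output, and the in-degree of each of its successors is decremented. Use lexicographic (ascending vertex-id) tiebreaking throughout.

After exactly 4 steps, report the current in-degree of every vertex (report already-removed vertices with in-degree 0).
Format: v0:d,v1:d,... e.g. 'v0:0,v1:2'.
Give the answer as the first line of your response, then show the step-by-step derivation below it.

v0:0,v1:0,v2:0,v3:0,v4:1,v5:0

step 1: output 0; order=[0]; indeg=(0,1,0,0,3,1)
step 2: output 2; order=[0,2]; indeg=(0,0,0,0,2,1)
step 3: output 1; order=[0,2,1]; indeg=(0,0,0,0,2,1)
step 4: output 3; order=[0,2,1,3]; indeg=(0,0,0,0,1,0)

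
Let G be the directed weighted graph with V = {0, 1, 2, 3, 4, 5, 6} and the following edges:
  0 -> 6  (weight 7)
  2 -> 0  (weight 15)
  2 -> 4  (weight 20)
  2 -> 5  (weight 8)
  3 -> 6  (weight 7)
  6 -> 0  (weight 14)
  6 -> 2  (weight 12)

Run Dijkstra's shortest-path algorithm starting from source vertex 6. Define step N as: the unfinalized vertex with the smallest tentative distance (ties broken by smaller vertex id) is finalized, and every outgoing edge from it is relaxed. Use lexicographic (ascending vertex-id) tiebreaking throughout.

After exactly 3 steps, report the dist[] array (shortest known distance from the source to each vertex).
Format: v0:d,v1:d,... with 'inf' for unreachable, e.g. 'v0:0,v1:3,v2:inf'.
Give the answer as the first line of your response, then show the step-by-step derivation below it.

v0:14,v1:inf,v2:12,v3:inf,v4:32,v5:20,v6:0

step 1: dist = v0:14,v1:inf,v2:12,v3:inf,v4:inf,v5:inf,v6:0
step 2: dist = v0:14,v1:inf,v2:12,v3:inf,v4:32,v5:20,v6:0
step 3: dist = v0:14,v1:inf,v2:12,v3:inf,v4:32,v5:20,v6:0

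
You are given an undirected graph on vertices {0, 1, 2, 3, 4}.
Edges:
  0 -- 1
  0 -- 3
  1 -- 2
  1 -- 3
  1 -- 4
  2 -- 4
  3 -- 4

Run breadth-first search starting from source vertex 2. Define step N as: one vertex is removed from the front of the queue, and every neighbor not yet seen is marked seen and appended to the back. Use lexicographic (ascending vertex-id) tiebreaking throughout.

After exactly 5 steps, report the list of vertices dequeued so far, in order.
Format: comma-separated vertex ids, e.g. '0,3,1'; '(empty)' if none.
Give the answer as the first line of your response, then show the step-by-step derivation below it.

2,1,4,0,3

step 1: dequeue 2; queue=[1,4]; order=2
step 2: dequeue 1; queue=[4,0,3]; order=2,1
step 3: dequeue 4; queue=[0,3]; order=2,1,4
step 4: dequeue 0; queue=[3]; order=2,1,4,0
step 5: dequeue 3; queue=[(empty)]; order=2,1,4,0,3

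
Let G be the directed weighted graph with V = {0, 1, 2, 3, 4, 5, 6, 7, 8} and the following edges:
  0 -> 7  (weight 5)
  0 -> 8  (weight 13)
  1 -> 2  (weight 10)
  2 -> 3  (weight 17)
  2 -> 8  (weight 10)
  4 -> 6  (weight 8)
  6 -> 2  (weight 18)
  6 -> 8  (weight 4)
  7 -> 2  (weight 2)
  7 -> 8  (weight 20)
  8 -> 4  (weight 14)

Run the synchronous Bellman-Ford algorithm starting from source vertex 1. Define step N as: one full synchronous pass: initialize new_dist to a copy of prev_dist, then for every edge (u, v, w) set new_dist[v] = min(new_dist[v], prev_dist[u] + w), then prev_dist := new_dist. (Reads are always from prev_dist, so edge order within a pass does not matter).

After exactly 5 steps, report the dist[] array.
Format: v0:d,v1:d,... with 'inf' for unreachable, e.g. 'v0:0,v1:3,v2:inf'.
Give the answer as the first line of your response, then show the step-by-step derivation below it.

v0:inf,v1:0,v2:10,v3:27,v4:34,v5:inf,v6:42,v7:inf,v8:20

step 1: dist = v0:inf,v1:0,v2:10,v3:inf,v4:inf,v5:inf,v6:inf,v7:inf,v8:inf
step 2: dist = v0:inf,v1:0,v2:10,v3:27,v4:inf,v5:inf,v6:inf,v7:inf,v8:20
step 3: dist = v0:inf,v1:0,v2:10,v3:27,v4:34,v5:inf,v6:inf,v7:inf,v8:20
step 4: dist = v0:inf,v1:0,v2:10,v3:27,v4:34,v5:inf,v6:42,v7:inf,v8:20
step 5: dist = v0:inf,v1:0,v2:10,v3:27,v4:34,v5:inf,v6:42,v7:inf,v8:20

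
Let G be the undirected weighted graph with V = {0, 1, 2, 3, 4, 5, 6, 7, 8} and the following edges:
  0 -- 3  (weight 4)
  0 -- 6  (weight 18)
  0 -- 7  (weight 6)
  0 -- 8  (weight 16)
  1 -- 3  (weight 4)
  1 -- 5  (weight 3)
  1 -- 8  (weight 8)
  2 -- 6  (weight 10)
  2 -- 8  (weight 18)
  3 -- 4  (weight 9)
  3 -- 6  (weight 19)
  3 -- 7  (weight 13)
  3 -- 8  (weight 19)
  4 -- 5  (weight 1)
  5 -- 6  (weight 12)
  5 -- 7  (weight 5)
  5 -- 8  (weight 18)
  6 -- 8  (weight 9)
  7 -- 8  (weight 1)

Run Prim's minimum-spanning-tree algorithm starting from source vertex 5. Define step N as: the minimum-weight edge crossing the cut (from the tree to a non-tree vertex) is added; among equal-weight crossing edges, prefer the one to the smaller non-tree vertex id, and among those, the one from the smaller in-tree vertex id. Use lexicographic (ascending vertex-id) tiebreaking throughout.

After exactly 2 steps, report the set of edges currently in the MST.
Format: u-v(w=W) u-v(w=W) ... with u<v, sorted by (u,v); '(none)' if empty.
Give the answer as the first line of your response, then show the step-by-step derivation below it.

1-5(w=3) 4-5(w=1)

step 1: add edge 4-5 (w=1); MST = {4-5(w=1)}
step 2: add edge 1-5 (w=3); MST = {1-5(w=3) 4-5(w=1)}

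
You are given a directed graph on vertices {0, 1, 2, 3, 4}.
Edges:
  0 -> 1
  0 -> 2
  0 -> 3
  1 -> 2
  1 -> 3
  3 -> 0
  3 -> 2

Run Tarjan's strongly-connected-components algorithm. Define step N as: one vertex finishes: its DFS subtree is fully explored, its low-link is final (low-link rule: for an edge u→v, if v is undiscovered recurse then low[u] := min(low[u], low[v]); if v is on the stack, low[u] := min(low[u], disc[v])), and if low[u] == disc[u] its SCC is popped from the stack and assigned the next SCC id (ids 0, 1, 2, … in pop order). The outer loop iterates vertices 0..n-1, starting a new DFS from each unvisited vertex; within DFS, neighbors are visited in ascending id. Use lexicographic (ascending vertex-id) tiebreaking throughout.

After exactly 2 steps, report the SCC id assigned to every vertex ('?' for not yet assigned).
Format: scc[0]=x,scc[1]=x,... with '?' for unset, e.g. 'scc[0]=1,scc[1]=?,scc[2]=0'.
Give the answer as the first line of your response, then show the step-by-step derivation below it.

scc[0]=?,scc[1]=?,scc[2]=0,scc[3]=?,scc[4]=?

step 1: low=(low[0]=0,low[1]=1,low[2]=2,low[3]=?,low[4]=?); scc=(scc[0]=?,scc[1]=?,scc[2]=0,scc[3]=?,scc[4]=?)
step 2: low=(low[0]=0,low[1]=1,low[2]=2,low[3]=0,low[4]=?); scc=(scc[0]=?,scc[1]=?,scc[2]=0,scc[3]=?,scc[4]=?)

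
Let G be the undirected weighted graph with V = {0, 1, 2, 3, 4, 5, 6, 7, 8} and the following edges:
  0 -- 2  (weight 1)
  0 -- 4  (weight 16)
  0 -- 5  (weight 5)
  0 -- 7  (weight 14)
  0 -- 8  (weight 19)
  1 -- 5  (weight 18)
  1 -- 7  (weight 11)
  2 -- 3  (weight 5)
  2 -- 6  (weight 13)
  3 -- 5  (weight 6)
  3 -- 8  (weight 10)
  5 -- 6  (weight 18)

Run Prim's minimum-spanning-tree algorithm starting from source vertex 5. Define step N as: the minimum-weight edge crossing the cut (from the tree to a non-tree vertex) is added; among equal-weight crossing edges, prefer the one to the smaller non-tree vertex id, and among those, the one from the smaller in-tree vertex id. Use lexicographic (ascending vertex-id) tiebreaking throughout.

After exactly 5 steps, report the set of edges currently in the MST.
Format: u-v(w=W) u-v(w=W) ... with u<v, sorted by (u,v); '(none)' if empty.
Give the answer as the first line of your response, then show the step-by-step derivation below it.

0-2(w=1) 0-5(w=5) 2-3(w=5) 2-6(w=13) 3-8(w=10)

step 1: add edge 0-5 (w=5); MST = {0-5(w=5)}
step 2: add edge 0-2 (w=1); MST = {0-2(w=1) 0-5(w=5)}
step 3: add edge 2-3 (w=5); MST = {0-2(w=1) 0-5(w=5) 2-3(w=5)}
step 4: add edge 3-8 (w=10); MST = {0-2(w=1) 0-5(w=5) 2-3(w=5) 3-8(w=10)}
step 5: add edge 2-6 (w=13); MST = {0-2(w=1) 0-5(w=5) 2-3(w=5) 2-6(w=13) 3-8(w=10)}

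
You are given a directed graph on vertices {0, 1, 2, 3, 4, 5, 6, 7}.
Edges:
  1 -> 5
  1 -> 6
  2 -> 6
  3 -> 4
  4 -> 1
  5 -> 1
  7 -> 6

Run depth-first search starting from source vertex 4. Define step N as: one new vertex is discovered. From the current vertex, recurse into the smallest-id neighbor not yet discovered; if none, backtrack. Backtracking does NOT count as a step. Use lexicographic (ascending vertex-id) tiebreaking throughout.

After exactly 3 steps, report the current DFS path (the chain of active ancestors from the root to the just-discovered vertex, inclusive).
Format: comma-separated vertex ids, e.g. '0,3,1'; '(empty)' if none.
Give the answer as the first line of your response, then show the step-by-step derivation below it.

4,1,5

step 1: discover 4; path=4; order=4
step 2: discover 1; path=4>1; order=4,1
step 3: discover 5; path=4>1>5; order=4,1,5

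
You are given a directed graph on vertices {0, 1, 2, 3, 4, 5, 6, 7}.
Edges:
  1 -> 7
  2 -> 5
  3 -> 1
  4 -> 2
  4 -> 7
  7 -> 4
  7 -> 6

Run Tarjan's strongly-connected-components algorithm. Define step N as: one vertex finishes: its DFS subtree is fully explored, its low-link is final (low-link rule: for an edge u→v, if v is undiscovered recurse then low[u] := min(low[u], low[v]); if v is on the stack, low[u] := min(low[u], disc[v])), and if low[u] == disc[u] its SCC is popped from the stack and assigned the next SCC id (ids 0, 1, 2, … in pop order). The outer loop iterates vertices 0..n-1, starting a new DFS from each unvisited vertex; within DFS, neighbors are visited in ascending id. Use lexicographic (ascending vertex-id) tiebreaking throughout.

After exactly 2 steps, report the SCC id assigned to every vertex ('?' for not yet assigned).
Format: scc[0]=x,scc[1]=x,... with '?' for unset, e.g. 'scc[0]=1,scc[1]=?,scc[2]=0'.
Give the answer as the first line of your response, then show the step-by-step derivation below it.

scc[0]=0,scc[1]=?,scc[2]=?,scc[3]=?,scc[4]=?,scc[5]=1,scc[6]=?,scc[7]=?

step 1: low=(low[0]=0,low[1]=?,low[2]=?,low[3]=?,low[4]=?,low[5]=?,low[6]=?,low[7]=?); scc=(scc[0]=0,scc[1]=?,scc[2]=?,scc[3]=?,scc[4]=?,scc[5]=?,scc[6]=?,scc[7]=?)
step 2: low=(low[0]=0,low[1]=1,low[2]=4,low[3]=?,low[4]=3,low[5]=5,low[6]=?,low[7]=2); scc=(scc[0]=0,scc[1]=?,scc[2]=?,scc[3]=?,scc[4]=?,scc[5]=1,scc[6]=?,scc[7]=?)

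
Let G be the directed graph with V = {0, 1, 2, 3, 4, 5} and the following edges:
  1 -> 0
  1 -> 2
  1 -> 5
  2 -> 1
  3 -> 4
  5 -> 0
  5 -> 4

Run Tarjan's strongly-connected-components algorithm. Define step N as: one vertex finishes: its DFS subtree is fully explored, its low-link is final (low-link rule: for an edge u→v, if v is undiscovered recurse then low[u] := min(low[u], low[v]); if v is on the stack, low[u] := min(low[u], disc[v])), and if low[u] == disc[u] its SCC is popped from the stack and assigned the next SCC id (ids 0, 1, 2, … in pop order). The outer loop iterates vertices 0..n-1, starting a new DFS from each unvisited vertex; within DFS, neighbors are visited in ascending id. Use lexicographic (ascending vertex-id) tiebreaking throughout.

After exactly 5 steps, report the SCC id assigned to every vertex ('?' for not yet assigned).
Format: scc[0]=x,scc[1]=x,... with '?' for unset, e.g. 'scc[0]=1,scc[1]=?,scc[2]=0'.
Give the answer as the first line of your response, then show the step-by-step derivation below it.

scc[0]=0,scc[1]=3,scc[2]=3,scc[3]=?,scc[4]=1,scc[5]=2

step 1: low=(low[0]=0,low[1]=?,low[2]=?,low[3]=?,low[4]=?,low[5]=?); scc=(scc[0]=0,scc[1]=?,scc[2]=?,scc[3]=?,scc[4]=?,scc[5]=?)
step 2: low=(low[0]=0,low[1]=1,low[2]=1,low[3]=?,low[4]=?,low[5]=?); scc=(scc[0]=0,scc[1]=?,scc[2]=?,scc[3]=?,scc[4]=?,scc[5]=?)
step 3: low=(low[0]=0,low[1]=1,low[2]=1,low[3]=?,low[4]=4,low[5]=3); scc=(scc[0]=0,scc[1]=?,scc[2]=?,scc[3]=?,scc[4]=1,scc[5]=?)
step 4: low=(low[0]=0,low[1]=1,low[2]=1,low[3]=?,low[4]=4,low[5]=3); scc=(scc[0]=0,scc[1]=?,scc[2]=?,scc[3]=?,scc[4]=1,scc[5]=2)
step 5: low=(low[0]=0,low[1]=1,low[2]=1,low[3]=?,low[4]=4,low[5]=3); scc=(scc[0]=0,scc[1]=3,scc[2]=3,scc[3]=?,scc[4]=1,scc[5]=2)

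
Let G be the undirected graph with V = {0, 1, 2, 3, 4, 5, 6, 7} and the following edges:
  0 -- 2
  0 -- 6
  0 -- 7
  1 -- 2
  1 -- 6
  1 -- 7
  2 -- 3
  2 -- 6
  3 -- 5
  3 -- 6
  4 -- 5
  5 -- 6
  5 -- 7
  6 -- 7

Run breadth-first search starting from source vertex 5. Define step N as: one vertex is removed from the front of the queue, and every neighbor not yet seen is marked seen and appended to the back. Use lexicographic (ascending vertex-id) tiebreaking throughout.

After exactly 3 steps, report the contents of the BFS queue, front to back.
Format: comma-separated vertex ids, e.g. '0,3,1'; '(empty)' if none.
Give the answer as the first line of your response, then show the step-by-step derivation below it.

6,7,2

step 1: dequeue 5; queue=[3,4,6,7]; order=5
step 2: dequeue 3; queue=[4,6,7,2]; order=5,3
step 3: dequeue 4; queue=[6,7,2]; order=5,3,4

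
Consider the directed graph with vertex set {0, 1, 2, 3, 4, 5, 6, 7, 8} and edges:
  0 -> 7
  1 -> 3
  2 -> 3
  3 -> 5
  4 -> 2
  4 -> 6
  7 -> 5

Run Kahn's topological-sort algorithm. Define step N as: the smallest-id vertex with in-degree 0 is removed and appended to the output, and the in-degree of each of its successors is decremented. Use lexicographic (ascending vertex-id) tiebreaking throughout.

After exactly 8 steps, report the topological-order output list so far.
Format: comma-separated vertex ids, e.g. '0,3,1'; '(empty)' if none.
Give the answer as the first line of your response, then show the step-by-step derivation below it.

0,1,4,2,3,6,7,5

step 1: output 0; order=[0]; indeg=(0,0,1,2,0,2,1,0,0)
step 2: output 1; order=[0,1]; indeg=(0,0,1,1,0,2,1,0,0)
step 3: output 4; order=[0,1,4]; indeg=(0,0,0,1,0,2,0,0,0)
step 4: output 2; order=[0,1,4,2]; indeg=(0,0,0,0,0,2,0,0,0)
step 5: output 3; order=[0,1,4,2,3]; indeg=(0,0,0,0,0,1,0,0,0)
step 6: output 6; order=[0,1,4,2,3,6]; indeg=(0,0,0,0,0,1,0,0,0)
step 7: output 7; order=[0,1,4,2,3,6,7]; indeg=(0,0,0,0,0,0,0,0,0)
step 8: output 5; order=[0,1,4,2,3,6,7,5]; indeg=(0,0,0,0,0,0,0,0,0)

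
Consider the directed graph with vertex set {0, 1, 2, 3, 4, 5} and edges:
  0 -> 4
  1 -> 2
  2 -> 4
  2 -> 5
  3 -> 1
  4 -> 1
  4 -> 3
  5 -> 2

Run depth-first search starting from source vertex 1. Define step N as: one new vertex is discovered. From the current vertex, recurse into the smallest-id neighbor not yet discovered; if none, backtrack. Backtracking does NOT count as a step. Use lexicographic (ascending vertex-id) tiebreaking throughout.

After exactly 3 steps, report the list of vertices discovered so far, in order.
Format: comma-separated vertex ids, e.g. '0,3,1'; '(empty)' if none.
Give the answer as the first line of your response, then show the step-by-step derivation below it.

1,2,4

step 1: discover 1; path=1; order=1
step 2: discover 2; path=1>2; order=1,2
step 3: discover 4; path=1>2>4; order=1,2,4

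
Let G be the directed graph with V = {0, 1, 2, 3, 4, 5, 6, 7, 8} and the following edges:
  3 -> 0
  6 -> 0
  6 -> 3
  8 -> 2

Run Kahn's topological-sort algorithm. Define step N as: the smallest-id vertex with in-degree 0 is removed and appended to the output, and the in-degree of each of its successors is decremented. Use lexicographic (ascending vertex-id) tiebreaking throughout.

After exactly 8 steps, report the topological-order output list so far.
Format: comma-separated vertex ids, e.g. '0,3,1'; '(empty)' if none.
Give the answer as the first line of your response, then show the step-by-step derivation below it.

1,4,5,6,3,0,7,8

step 1: output 1; order=[1]; indeg=(2,0,1,1,0,0,0,0,0)
step 2: output 4; order=[1,4]; indeg=(2,0,1,1,0,0,0,0,0)
step 3: output 5; order=[1,4,5]; indeg=(2,0,1,1,0,0,0,0,0)
step 4: output 6; order=[1,4,5,6]; indeg=(1,0,1,0,0,0,0,0,0)
step 5: output 3; order=[1,4,5,6,3]; indeg=(0,0,1,0,0,0,0,0,0)
step 6: output 0; order=[1,4,5,6,3,0]; indeg=(0,0,1,0,0,0,0,0,0)
step 7: output 7; order=[1,4,5,6,3,0,7]; indeg=(0,0,1,0,0,0,0,0,0)
step 8: output 8; order=[1,4,5,6,3,0,7,8]; indeg=(0,0,0,0,0,0,0,0,0)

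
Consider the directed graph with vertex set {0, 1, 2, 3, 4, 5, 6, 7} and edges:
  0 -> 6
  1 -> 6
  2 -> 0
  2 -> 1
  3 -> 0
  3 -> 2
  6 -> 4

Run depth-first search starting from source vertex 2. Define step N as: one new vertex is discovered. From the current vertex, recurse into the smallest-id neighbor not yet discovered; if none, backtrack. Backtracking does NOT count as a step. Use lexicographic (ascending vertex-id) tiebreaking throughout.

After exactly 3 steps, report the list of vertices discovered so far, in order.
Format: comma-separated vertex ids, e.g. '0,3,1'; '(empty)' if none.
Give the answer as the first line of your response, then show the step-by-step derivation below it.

2,0,6

step 1: discover 2; path=2; order=2
step 2: discover 0; path=2>0; order=2,0
step 3: discover 6; path=2>0>6; order=2,0,6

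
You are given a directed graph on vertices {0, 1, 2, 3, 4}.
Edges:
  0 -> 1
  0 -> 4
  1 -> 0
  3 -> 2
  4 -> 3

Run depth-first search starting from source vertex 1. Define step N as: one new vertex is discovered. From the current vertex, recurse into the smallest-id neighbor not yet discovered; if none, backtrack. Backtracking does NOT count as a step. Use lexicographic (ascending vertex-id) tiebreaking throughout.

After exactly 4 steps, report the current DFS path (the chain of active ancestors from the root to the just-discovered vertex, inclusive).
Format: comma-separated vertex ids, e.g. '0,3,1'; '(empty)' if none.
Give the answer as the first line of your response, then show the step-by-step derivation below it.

1,0,4,3

step 1: discover 1; path=1; order=1
step 2: discover 0; path=1>0; order=1,0
step 3: discover 4; path=1>0>4; order=1,0,4
step 4: discover 3; path=1>0>4>3; order=1,0,4,3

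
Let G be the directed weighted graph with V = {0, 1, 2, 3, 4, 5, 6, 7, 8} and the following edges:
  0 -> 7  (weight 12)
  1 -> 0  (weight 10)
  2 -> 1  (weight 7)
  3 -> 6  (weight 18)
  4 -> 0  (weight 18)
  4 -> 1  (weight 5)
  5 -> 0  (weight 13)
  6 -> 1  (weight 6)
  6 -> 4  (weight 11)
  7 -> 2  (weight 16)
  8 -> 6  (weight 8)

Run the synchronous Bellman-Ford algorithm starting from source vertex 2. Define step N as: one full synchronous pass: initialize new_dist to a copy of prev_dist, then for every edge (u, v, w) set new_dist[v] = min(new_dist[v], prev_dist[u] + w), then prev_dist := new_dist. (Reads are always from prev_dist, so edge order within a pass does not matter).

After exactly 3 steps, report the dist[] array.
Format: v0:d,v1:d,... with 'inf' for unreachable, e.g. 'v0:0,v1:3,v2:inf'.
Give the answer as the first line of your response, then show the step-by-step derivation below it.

v0:17,v1:7,v2:0,v3:inf,v4:inf,v5:inf,v6:inf,v7:29,v8:inf

step 1: dist = v0:inf,v1:7,v2:0,v3:inf,v4:inf,v5:inf,v6:inf,v7:inf,v8:inf
step 2: dist = v0:17,v1:7,v2:0,v3:inf,v4:inf,v5:inf,v6:inf,v7:inf,v8:inf
step 3: dist = v0:17,v1:7,v2:0,v3:inf,v4:inf,v5:inf,v6:inf,v7:29,v8:inf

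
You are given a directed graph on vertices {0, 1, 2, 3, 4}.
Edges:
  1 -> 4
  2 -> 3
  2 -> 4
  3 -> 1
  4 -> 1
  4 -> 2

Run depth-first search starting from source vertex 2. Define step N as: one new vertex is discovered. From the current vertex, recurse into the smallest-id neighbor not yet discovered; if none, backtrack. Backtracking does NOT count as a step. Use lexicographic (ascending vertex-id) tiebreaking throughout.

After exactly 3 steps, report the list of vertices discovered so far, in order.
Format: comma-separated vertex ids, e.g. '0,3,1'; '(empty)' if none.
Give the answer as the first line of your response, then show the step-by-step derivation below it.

2,3,1

step 1: discover 2; path=2; order=2
step 2: discover 3; path=2>3; order=2,3
step 3: discover 1; path=2>3>1; order=2,3,1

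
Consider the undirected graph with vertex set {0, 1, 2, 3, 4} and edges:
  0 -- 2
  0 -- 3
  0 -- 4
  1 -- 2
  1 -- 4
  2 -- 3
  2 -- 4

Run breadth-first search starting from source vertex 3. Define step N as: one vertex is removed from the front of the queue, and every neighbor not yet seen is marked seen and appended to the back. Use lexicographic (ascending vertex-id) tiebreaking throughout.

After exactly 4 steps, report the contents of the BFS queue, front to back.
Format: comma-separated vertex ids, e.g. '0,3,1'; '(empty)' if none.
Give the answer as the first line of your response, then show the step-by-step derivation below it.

1

step 1: dequeue 3; queue=[0,2]; order=3
step 2: dequeue 0; queue=[2,4]; order=3,0
step 3: dequeue 2; queue=[4,1]; order=3,0,2
step 4: dequeue 4; queue=[1]; order=3,0,2,4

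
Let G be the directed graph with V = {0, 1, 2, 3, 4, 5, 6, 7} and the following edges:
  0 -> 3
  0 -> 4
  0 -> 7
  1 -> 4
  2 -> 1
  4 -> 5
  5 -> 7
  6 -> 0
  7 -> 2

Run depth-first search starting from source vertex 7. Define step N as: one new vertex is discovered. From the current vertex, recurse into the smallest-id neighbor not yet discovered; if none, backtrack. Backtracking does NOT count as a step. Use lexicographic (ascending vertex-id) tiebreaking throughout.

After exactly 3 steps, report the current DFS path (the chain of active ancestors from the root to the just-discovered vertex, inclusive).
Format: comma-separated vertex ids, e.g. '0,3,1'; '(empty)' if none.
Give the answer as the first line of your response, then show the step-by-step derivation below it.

7,2,1

step 1: discover 7; path=7; order=7
step 2: discover 2; path=7>2; order=7,2
step 3: discover 1; path=7>2>1; order=7,2,1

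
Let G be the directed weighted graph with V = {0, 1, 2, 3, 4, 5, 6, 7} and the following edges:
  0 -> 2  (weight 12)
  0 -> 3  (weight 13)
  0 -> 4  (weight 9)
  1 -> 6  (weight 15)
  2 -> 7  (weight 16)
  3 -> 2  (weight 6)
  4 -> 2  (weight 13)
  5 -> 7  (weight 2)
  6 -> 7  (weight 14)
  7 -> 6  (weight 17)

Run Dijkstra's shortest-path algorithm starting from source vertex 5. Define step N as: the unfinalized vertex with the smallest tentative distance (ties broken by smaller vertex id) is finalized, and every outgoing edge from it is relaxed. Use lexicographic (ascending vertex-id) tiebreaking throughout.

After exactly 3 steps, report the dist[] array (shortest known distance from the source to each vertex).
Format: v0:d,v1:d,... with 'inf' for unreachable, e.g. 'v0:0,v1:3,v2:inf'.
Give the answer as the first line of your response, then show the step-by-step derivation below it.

v0:inf,v1:inf,v2:inf,v3:inf,v4:inf,v5:0,v6:19,v7:2

step 1: dist = v0:inf,v1:inf,v2:inf,v3:inf,v4:inf,v5:0,v6:inf,v7:2
step 2: dist = v0:inf,v1:inf,v2:inf,v3:inf,v4:inf,v5:0,v6:19,v7:2
step 3: dist = v0:inf,v1:inf,v2:inf,v3:inf,v4:inf,v5:0,v6:19,v7:2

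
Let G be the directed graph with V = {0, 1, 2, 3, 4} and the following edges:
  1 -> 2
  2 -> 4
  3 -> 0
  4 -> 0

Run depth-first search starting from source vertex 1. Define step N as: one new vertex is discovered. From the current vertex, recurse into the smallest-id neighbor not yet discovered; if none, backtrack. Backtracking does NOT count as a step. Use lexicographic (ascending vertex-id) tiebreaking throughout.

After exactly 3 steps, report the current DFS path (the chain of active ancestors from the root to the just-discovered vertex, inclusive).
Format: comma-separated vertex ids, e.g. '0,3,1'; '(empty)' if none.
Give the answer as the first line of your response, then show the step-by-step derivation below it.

1,2,4

step 1: discover 1; path=1; order=1
step 2: discover 2; path=1>2; order=1,2
step 3: discover 4; path=1>2>4; order=1,2,4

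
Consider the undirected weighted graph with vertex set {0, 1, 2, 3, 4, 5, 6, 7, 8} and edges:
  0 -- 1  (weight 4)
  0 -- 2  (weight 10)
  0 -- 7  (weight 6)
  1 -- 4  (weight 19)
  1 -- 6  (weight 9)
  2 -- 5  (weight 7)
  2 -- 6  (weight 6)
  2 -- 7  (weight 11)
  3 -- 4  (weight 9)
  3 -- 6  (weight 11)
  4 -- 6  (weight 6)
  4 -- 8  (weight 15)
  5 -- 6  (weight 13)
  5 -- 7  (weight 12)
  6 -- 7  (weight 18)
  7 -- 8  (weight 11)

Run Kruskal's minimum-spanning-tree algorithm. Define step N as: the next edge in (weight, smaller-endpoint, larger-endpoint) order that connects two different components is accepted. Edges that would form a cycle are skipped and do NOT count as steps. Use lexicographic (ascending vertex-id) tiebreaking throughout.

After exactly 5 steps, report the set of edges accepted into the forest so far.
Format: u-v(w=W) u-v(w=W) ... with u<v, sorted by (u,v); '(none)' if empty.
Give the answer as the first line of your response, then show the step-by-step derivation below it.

0-1(w=4) 0-7(w=6) 2-5(w=7) 2-6(w=6) 4-6(w=6)

step 1: add edge 0-1 (w=4); MST = {0-1(w=4)}
step 2: add edge 0-7 (w=6); MST = {0-1(w=4) 0-7(w=6)}
step 3: add edge 2-6 (w=6); MST = {0-1(w=4) 0-7(w=6) 2-6(w=6)}
step 4: add edge 4-6 (w=6); MST = {0-1(w=4) 0-7(w=6) 2-6(w=6) 4-6(w=6)}
step 5: add edge 2-5 (w=7); MST = {0-1(w=4) 0-7(w=6) 2-5(w=7) 2-6(w=6) 4-6(w=6)}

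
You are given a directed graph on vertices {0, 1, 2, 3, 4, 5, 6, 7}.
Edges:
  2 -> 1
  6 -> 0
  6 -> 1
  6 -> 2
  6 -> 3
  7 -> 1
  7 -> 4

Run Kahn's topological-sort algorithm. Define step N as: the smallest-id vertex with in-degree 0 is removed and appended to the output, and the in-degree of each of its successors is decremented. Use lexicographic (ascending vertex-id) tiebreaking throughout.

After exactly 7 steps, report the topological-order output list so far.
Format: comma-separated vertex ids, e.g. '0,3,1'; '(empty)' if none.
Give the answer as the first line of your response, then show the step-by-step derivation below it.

5,6,0,2,3,7,1

step 1: output 5; order=[5]; indeg=(1,3,1,1,1,0,0,0)
step 2: output 6; order=[5,6]; indeg=(0,2,0,0,1,0,0,0)
step 3: output 0; order=[5,6,0]; indeg=(0,2,0,0,1,0,0,0)
step 4: output 2; order=[5,6,0,2]; indeg=(0,1,0,0,1,0,0,0)
step 5: output 3; order=[5,6,0,2,3]; indeg=(0,1,0,0,1,0,0,0)
step 6: output 7; order=[5,6,0,2,3,7]; indeg=(0,0,0,0,0,0,0,0)
step 7: output 1; order=[5,6,0,2,3,7,1]; indeg=(0,0,0,0,0,0,0,0)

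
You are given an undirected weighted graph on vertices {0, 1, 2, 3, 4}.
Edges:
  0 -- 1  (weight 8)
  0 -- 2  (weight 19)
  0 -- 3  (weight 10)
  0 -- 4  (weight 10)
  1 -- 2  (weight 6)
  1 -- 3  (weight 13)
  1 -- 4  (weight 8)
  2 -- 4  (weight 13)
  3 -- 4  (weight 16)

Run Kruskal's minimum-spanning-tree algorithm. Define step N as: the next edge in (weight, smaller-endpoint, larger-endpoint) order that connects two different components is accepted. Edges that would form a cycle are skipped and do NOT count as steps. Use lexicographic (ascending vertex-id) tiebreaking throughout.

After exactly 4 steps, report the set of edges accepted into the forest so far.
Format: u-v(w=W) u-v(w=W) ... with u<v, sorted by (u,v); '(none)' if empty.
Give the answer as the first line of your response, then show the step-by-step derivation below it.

0-1(w=8) 0-3(w=10) 1-2(w=6) 1-4(w=8)

step 1: add edge 1-2 (w=6); MST = {1-2(w=6)}
step 2: add edge 0-1 (w=8); MST = {0-1(w=8) 1-2(w=6)}
step 3: add edge 1-4 (w=8); MST = {0-1(w=8) 1-2(w=6) 1-4(w=8)}
step 4: add edge 0-3 (w=10); MST = {0-1(w=8) 0-3(w=10) 1-2(w=6) 1-4(w=8)}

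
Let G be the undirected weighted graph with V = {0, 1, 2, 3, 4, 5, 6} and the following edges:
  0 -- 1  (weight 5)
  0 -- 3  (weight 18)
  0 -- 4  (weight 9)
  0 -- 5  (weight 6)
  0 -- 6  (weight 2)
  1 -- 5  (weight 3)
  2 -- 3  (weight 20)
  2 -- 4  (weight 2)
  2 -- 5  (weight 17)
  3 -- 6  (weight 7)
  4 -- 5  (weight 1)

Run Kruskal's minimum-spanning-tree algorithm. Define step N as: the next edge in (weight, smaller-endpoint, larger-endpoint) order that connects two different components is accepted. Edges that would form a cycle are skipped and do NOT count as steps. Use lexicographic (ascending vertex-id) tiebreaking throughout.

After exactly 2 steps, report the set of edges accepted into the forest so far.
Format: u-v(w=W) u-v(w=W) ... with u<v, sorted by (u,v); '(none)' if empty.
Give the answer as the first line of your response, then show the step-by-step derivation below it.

0-6(w=2) 4-5(w=1)

step 1: add edge 4-5 (w=1); MST = {4-5(w=1)}
step 2: add edge 0-6 (w=2); MST = {0-6(w=2) 4-5(w=1)}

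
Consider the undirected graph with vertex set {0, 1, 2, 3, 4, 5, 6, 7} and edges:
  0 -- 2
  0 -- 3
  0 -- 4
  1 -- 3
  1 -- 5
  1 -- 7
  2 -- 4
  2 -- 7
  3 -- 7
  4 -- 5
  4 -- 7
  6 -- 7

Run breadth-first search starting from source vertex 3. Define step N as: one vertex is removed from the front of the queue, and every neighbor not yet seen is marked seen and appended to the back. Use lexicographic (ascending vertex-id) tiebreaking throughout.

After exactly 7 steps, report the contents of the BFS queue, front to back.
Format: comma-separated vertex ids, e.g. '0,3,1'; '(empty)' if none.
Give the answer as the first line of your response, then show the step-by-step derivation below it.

6

step 1: dequeue 3; queue=[0,1,7]; order=3
step 2: dequeue 0; queue=[1,7,2,4]; order=3,0
step 3: dequeue 1; queue=[7,2,4,5]; order=3,0,1
step 4: dequeue 7; queue=[2,4,5,6]; order=3,0,1,7
step 5: dequeue 2; queue=[4,5,6]; order=3,0,1,7,2
step 6: dequeue 4; queue=[5,6]; order=3,0,1,7,2,4
step 7: dequeue 5; queue=[6]; order=3,0,1,7,2,4,5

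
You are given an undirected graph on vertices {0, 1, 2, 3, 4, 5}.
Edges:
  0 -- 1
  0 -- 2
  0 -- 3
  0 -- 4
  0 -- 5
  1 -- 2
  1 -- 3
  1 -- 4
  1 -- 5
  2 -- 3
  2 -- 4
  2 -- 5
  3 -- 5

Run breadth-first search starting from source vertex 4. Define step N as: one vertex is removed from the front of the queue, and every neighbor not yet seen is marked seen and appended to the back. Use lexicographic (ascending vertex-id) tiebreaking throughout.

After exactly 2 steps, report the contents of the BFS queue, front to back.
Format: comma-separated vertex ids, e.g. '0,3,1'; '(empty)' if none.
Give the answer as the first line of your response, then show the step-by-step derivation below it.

1,2,3,5

step 1: dequeue 4; queue=[0,1,2]; order=4
step 2: dequeue 0; queue=[1,2,3,5]; order=4,0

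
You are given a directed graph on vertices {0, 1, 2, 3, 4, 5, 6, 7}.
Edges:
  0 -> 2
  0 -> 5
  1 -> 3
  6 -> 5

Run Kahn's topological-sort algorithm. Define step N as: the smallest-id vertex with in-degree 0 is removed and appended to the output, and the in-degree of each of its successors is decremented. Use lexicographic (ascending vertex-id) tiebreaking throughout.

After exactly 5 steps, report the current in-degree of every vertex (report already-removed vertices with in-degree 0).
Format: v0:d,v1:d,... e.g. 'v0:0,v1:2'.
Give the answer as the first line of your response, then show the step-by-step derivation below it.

v0:0,v1:0,v2:0,v3:0,v4:0,v5:1,v6:0,v7:0

step 1: output 0; order=[0]; indeg=(0,0,0,1,0,1,0,0)
step 2: output 1; order=[0,1]; indeg=(0,0,0,0,0,1,0,0)
step 3: output 2; order=[0,1,2]; indeg=(0,0,0,0,0,1,0,0)
step 4: output 3; order=[0,1,2,3]; indeg=(0,0,0,0,0,1,0,0)
step 5: output 4; order=[0,1,2,3,4]; indeg=(0,0,0,0,0,1,0,0)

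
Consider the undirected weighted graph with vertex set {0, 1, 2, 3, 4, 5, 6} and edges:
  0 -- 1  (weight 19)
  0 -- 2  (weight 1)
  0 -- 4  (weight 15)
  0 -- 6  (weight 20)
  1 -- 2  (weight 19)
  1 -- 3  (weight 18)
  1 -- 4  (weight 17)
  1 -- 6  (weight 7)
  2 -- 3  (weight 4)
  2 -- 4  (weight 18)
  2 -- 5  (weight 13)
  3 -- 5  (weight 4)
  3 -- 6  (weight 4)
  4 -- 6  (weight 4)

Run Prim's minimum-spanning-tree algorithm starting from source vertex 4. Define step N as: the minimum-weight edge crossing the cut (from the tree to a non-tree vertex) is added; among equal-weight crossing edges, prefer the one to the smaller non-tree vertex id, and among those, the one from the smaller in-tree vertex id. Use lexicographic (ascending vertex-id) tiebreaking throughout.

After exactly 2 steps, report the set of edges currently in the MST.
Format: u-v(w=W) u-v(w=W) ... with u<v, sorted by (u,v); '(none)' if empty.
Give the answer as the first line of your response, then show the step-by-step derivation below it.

3-6(w=4) 4-6(w=4)

step 1: add edge 4-6 (w=4); MST = {4-6(w=4)}
step 2: add edge 3-6 (w=4); MST = {3-6(w=4) 4-6(w=4)}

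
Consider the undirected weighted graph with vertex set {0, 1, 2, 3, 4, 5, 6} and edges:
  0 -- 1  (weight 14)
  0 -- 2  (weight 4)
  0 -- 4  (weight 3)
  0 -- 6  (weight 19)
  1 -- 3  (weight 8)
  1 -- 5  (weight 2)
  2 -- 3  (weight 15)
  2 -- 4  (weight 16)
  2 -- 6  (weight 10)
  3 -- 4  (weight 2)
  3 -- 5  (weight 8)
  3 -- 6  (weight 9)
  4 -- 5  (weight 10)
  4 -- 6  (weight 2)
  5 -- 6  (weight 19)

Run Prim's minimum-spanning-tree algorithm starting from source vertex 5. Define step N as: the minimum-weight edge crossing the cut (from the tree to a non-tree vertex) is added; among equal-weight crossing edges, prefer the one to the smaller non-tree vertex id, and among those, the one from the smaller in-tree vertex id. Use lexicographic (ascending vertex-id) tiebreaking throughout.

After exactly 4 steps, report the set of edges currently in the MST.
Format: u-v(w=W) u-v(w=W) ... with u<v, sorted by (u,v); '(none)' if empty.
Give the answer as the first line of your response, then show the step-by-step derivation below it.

1-3(w=8) 1-5(w=2) 3-4(w=2) 4-6(w=2)

step 1: add edge 1-5 (w=2); MST = {1-5(w=2)}
step 2: add edge 1-3 (w=8); MST = {1-3(w=8) 1-5(w=2)}
step 3: add edge 3-4 (w=2); MST = {1-3(w=8) 1-5(w=2) 3-4(w=2)}
step 4: add edge 4-6 (w=2); MST = {1-3(w=8) 1-5(w=2) 3-4(w=2) 4-6(w=2)}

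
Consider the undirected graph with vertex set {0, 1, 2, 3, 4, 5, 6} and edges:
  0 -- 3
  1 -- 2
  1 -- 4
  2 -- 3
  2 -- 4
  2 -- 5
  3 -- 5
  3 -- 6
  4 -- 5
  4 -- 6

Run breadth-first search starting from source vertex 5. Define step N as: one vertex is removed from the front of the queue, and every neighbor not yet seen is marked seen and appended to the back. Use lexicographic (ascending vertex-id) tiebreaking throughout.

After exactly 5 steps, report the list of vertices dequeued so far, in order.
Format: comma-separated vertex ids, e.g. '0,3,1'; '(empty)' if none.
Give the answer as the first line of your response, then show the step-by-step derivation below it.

5,2,3,4,1

step 1: dequeue 5; queue=[2,3,4]; order=5
step 2: dequeue 2; queue=[3,4,1]; order=5,2
step 3: dequeue 3; queue=[4,1,0,6]; order=5,2,3
step 4: dequeue 4; queue=[1,0,6]; order=5,2,3,4
step 5: dequeue 1; queue=[0,6]; order=5,2,3,4,1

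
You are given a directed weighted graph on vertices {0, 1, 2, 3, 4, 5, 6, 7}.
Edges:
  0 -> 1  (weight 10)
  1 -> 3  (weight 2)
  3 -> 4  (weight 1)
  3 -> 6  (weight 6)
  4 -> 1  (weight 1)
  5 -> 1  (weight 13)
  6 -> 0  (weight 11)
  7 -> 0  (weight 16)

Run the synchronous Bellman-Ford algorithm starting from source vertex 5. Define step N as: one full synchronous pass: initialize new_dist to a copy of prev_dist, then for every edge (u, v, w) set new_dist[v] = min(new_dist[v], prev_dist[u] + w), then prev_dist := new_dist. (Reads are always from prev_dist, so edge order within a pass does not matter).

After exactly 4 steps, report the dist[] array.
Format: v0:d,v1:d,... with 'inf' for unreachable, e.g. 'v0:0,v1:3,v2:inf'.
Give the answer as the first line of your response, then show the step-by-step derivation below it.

v0:32,v1:13,v2:inf,v3:15,v4:16,v5:0,v6:21,v7:inf

step 1: dist = v0:inf,v1:13,v2:inf,v3:inf,v4:inf,v5:0,v6:inf,v7:inf
step 2: dist = v0:inf,v1:13,v2:inf,v3:15,v4:inf,v5:0,v6:inf,v7:inf
step 3: dist = v0:inf,v1:13,v2:inf,v3:15,v4:16,v5:0,v6:21,v7:inf
step 4: dist = v0:32,v1:13,v2:inf,v3:15,v4:16,v5:0,v6:21,v7:inf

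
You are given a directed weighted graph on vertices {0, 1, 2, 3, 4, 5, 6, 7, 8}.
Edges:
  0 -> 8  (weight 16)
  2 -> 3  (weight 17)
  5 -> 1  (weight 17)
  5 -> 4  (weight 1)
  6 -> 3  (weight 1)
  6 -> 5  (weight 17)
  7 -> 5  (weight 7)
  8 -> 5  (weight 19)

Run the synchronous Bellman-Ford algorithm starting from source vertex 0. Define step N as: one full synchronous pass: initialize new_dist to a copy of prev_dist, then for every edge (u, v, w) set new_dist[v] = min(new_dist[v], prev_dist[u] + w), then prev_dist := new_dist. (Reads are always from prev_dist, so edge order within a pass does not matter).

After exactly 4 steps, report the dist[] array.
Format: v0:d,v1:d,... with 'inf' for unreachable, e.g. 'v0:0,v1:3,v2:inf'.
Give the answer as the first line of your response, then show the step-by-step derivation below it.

v0:0,v1:52,v2:inf,v3:inf,v4:36,v5:35,v6:inf,v7:inf,v8:16

step 1: dist = v0:0,v1:inf,v2:inf,v3:inf,v4:inf,v5:inf,v6:inf,v7:inf,v8:16
step 2: dist = v0:0,v1:inf,v2:inf,v3:inf,v4:inf,v5:35,v6:inf,v7:inf,v8:16
step 3: dist = v0:0,v1:52,v2:inf,v3:inf,v4:36,v5:35,v6:inf,v7:inf,v8:16
step 4: dist = v0:0,v1:52,v2:inf,v3:inf,v4:36,v5:35,v6:inf,v7:inf,v8:16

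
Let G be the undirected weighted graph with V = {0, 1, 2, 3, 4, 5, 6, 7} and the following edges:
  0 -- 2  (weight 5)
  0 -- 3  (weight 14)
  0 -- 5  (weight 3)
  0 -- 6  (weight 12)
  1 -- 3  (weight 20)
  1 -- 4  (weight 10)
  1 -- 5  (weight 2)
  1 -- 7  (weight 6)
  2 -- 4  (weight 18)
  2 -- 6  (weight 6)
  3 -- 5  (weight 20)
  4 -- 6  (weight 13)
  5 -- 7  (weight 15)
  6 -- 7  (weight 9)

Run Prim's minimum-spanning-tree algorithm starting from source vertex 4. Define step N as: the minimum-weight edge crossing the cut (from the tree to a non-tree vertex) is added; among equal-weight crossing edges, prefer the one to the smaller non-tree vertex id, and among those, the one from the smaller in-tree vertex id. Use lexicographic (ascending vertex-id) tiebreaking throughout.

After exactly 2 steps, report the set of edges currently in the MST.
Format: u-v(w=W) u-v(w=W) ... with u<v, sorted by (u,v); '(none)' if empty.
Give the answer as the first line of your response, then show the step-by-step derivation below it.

1-4(w=10) 1-5(w=2)

step 1: add edge 1-4 (w=10); MST = {1-4(w=10)}
step 2: add edge 1-5 (w=2); MST = {1-4(w=10) 1-5(w=2)}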